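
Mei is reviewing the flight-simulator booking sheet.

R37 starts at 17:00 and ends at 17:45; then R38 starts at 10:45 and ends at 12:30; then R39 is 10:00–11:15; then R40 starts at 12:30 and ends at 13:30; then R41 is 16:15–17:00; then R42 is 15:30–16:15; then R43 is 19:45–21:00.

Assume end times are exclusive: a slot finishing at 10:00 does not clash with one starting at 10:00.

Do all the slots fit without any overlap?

No

Sorted by start: R39, R38, R40, R42, R41, R37, R43.
R38 starts before R39 ends → R39 and R38 overlap.
That's a conflict, so the schedule is not conflict-free.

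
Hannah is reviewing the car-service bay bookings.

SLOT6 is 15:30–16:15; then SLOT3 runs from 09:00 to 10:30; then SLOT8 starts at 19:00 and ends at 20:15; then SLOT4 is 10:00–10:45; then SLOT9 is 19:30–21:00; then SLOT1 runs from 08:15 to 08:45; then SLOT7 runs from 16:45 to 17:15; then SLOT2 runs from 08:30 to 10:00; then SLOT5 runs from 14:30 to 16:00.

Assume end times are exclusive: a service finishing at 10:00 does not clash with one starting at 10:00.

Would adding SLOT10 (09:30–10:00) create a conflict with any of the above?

Yes — it overlaps SLOT2, SLOT3

SLOT1: ends 08:45 at or before SLOT10 starts 09:30 → clear.
SLOT2: starts 08:30 before SLOT10 ends 10:00, and ends 10:00 after SLOT10 starts 09:30 → overlap.
SLOT3: starts 09:00 before SLOT10 ends 10:00, and ends 10:30 after SLOT10 starts 09:30 → overlap.
SLOT4: starts 10:00 at or after SLOT10 ends 10:00 → clear.
SLOT5: starts 14:30 at or after SLOT10 ends 10:00 → clear.
SLOT6: starts 15:30 at or after SLOT10 ends 10:00 → clear.
SLOT7: starts 16:45 at or after SLOT10 ends 10:00 → clear.
SLOT8: starts 19:00 at or after SLOT10 ends 10:00 → clear.
SLOT9: starts 19:30 at or after SLOT10 ends 10:00 → clear.
SLOT10 overlaps SLOT2, SLOT3.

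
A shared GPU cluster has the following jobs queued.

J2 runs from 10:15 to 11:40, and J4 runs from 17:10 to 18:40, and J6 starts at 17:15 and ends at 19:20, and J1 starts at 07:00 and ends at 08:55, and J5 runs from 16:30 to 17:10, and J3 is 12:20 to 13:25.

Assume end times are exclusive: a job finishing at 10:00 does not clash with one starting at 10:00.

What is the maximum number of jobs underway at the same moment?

Sort all start/end points and keep a running count:
07:00 start J1 → 1
08:55 end J1 → 0
10:15 start J2 → 1
11:40 end J2 → 0
12:20 start J3 → 1
13:25 end J3 → 0
16:30 start J5 → 1
17:10 end J5 → 0
17:10 start J4 → 1
17:15 start J6 → 2
18:40 end J4 → 1
19:20 end J6 → 0
Peak is 2, at 17:15 (J4, J6).

2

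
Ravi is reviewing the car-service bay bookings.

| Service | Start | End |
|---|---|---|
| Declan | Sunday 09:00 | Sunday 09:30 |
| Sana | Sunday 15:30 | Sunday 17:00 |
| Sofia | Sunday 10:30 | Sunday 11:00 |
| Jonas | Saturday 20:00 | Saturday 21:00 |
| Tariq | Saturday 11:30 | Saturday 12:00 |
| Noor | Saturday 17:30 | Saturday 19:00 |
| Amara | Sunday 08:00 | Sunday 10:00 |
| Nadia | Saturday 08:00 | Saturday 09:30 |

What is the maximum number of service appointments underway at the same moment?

2

Sweep the timeline, counting +1 at each start and −1 at each end (ends before starts at a tie):
Saturday 08:00 start Nadia → 1
Saturday 09:30 end Nadia → 0
Saturday 11:30 start Tariq → 1
Saturday 12:00 end Tariq → 0
Saturday 17:30 start Noor → 1
Saturday 19:00 end Noor → 0
Saturday 20:00 start Jonas → 1
Saturday 21:00 end Jonas → 0
Sunday 08:00 start Amara → 1
Sunday 09:00 start Declan → 2
Sunday 09:30 end Declan → 1
Sunday 10:00 end Amara → 0
Sunday 10:30 start Sofia → 1
Sunday 11:00 end Sofia → 0
Sunday 15:30 start Sana → 1
Sunday 17:00 end Sana → 0
Peak is 2, at Sunday 09:00 (Amara, Declan).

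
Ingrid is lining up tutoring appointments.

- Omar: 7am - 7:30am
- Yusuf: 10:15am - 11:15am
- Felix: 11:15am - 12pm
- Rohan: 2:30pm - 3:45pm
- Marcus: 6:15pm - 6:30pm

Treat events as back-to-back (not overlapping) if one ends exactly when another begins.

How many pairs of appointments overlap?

0

Sorted by start: Omar, Yusuf, Felix, Rohan, Marcus.
Yusuf starts after Omar ends — done with Omar.
Felix starts exactly when Yusuf ends (back-to-back, no overlap) — done with Yusuf.
Rohan starts after Felix ends — done with Felix.
Marcus starts after Rohan ends.
No pair overlaps.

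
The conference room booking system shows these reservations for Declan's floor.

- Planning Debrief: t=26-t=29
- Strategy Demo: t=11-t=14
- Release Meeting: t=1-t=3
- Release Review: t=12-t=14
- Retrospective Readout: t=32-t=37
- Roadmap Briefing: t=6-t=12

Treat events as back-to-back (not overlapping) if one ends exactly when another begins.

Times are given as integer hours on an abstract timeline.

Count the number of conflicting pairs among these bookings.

2

Check each pair: they overlap iff neither finishes before the other starts.
Sorted by start: Release Meeting, Roadmap Briefing, Strategy Demo, Release Review, Planning Debrief, Retrospective Readout.
Roadmap Briefing starts after Release Meeting ends, so nothing later overlaps Release Meeting either.
Strategy Demo starts before Roadmap Briefing ends → Roadmap Briefing and Strategy Demo overlap.
Release Review starts exactly when Roadmap Briefing ends (back-to-back, no overlap), so nothing later overlaps Roadmap Briefing either.
Release Review starts before Strategy Demo ends → Strategy Demo and Release Review overlap.
Planning Debrief starts after Strategy Demo ends, so nothing later overlaps Strategy Demo either.
Planning Debrief starts after Release Review ends, so nothing later overlaps Release Review either.
Retrospective Readout starts after Planning Debrief ends.
Overlapping pairs: Release Review & Strategy Demo, Roadmap Briefing & Strategy Demo — 2 in total.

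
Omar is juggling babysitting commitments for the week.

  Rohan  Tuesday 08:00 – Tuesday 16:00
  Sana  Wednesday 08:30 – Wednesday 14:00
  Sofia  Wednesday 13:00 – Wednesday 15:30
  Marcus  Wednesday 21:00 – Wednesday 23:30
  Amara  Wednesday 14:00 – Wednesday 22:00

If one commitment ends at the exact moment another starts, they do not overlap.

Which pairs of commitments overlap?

Sorted by start: Rohan, Sana, Sofia, Amara, Marcus.
Sana starts after Rohan ends, so Rohan has no further overlaps.
Sofia starts before Sana ends → Sana and Sofia overlap.
Amara starts exactly when Sana ends (back-to-back, no overlap), so Sana has no further overlaps.
Amara starts before Sofia ends → Sofia and Amara overlap.
Marcus starts after Sofia ends.
Marcus starts before Amara ends → Amara and Marcus overlap.

Amara & Marcus, Amara & Sofia, Sana & Sofia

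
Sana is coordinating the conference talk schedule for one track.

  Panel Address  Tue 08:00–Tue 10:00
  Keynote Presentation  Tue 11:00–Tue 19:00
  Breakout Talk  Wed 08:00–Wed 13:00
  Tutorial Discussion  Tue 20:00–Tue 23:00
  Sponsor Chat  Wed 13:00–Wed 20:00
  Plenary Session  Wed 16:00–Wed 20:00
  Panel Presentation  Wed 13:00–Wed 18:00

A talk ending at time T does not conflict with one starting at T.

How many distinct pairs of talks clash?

3

Two intervals overlap when each starts before the other ends.
Sorted by start: Panel Address, Keynote Presentation, Tutorial Discussion, Breakout Talk, Sponsor Chat, Panel Presentation, Plenary Session.
Keynote Presentation starts after Panel Address ends, so Panel Address has no further overlaps.
Tutorial Discussion starts after Keynote Presentation ends, so Keynote Presentation has no further overlaps.
Breakout Talk starts after Tutorial Discussion ends, so Tutorial Discussion has no further overlaps.
Sponsor Chat starts exactly when Breakout Talk ends (back-to-back, no overlap), so Breakout Talk has no further overlaps.
Panel Presentation starts before Sponsor Chat ends → Sponsor Chat and Panel Presentation overlap.
Plenary Session starts before Sponsor Chat ends → Sponsor Chat and Plenary Session overlap.
Plenary Session starts before Panel Presentation ends → Panel Presentation and Plenary Session overlap.
Overlapping pairs: Panel Presentation & Plenary Session, Panel Presentation & Sponsor Chat, Plenary Session & Sponsor Chat — 3 in total.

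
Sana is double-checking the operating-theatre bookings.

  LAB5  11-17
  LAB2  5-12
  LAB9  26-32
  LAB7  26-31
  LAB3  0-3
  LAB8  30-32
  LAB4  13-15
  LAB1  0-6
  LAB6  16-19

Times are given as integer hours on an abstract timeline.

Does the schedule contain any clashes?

Yes

Sorted by start: LAB1, LAB3, LAB2, LAB5, LAB4, LAB6, LAB7, LAB9, LAB8.
LAB3 starts before LAB1 ends → LAB1 and LAB3 overlap.
That's a conflict, so the schedule is not conflict-free.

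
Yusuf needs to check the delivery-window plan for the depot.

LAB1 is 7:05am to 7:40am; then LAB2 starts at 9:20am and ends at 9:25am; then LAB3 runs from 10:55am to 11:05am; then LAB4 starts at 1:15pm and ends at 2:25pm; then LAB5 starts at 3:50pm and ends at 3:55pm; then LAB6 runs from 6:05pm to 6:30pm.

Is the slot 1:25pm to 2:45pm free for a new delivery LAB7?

LAB1: ends 7:40am at or before LAB7 starts 1:25pm → clear.
LAB2: ends 9:25am at or before LAB7 starts 1:25pm → clear.
LAB3: ends 11:05am at or before LAB7 starts 1:25pm → clear.
LAB4: starts 1:15pm before LAB7 ends 2:45pm, and ends 2:25pm after LAB7 starts 1:25pm → overlap.
LAB5: starts 3:50pm at or after LAB7 ends 2:45pm → clear.
LAB6: starts 6:05pm at or after LAB7 ends 2:45pm → clear.
LAB7 overlaps LAB4.

No — it overlaps LAB4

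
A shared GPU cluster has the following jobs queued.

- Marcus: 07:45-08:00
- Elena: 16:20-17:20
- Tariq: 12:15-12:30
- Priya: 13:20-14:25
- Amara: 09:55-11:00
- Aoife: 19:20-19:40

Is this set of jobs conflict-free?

Yes

Sorted by start: Marcus, Amara, Tariq, Priya, Elena, Aoife.
Amara starts after Marcus ends, so Marcus has no further overlaps.
Tariq starts after Amara ends, so Amara has no further overlaps.
Priya starts after Tariq ends, so Tariq has no further overlaps.
Elena starts after Priya ends, so Priya has no further overlaps.
Aoife starts after Elena ends.
Every pair is clear; the schedule has no overlaps.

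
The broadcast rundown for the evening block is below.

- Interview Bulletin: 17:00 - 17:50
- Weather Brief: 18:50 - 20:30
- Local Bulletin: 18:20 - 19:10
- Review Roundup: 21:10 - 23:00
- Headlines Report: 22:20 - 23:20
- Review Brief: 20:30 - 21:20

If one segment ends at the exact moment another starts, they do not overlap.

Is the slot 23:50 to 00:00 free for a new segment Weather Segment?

Interview Bulletin: ends 17:50 at or before Weather Segment starts 23:50 → clear.
Local Bulletin: ends 19:10 at or before Weather Segment starts 23:50 → clear.
Weather Brief: ends 20:30 at or before Weather Segment starts 23:50 → clear.
Review Brief: ends 21:20 at or before Weather Segment starts 23:50 → clear.
Review Roundup: ends 23:00 at or before Weather Segment starts 23:50 → clear.
Headlines Report: ends 23:20 at or before Weather Segment starts 23:50 → clear.

Yes — the slot is free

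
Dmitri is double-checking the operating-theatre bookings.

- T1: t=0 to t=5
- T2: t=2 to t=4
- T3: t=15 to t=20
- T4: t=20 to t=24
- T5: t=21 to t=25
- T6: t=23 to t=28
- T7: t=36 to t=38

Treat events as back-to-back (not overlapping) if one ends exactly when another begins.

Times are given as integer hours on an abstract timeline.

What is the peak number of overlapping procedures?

3

Sort all start/end points and keep a running count:
t=0 start T1 → 1
t=2 start T2 → 2
t=4 end T2 → 1
t=5 end T1 → 0
t=15 start T3 → 1
t=20 end T3 → 0
t=20 start T4 → 1
t=21 start T5 → 2
t=23 start T6 → 3
t=24 end T4 → 2
t=25 end T5 → 1
t=28 end T6 → 0
t=36 start T7 → 1
t=38 end T7 → 0
Peak is 3, at t=23 (T4, T5, T6).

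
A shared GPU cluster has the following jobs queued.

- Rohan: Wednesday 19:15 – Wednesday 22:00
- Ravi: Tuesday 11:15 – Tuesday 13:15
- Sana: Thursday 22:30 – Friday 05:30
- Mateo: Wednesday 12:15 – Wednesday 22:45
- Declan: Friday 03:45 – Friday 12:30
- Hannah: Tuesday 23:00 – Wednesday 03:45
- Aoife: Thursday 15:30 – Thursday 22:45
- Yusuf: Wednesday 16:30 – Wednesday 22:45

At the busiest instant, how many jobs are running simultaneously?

Sweep the timeline, counting +1 at each start and −1 at each end (ends before starts at a tie):
Tuesday 11:15 start Ravi → 1
Tuesday 13:15 end Ravi → 0
Tuesday 23:00 start Hannah → 1
Wednesday 03:45 end Hannah → 0
Wednesday 12:15 start Mateo → 1
Wednesday 16:30 start Yusuf → 2
Wednesday 19:15 start Rohan → 3
Wednesday 22:00 end Rohan → 2
Wednesday 22:45 end Mateo → 1
Wednesday 22:45 end Yusuf → 0
Thursday 15:30 start Aoife → 1
Thursday 22:30 start Sana → 2
Thursday 22:45 end Aoife → 1
Friday 03:45 start Declan → 2
Friday 05:30 end Sana → 1
Friday 12:30 end Declan → 0
Peak is 3, at Wednesday 19:15 (Mateo, Rohan, Yusuf).

3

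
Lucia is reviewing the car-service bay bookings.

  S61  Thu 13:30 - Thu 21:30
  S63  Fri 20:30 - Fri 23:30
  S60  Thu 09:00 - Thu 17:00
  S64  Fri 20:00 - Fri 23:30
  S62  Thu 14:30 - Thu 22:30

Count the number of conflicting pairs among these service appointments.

4

Two intervals overlap when each starts before the other ends.
Sorted by start: S60, S61, S62, S64, S63.
S61 starts before S60 ends → S60 and S61 overlap.
S62 starts before S60 ends → S60 and S62 overlap.
S64 starts after S60 ends — done with S60.
S62 starts before S61 ends → S61 and S62 overlap.
S64 starts after S61 ends — done with S61.
S64 starts after S62 ends — done with S62.
S63 starts before S64 ends → S64 and S63 overlap.
Overlapping pairs: S60 & S61, S60 & S62, S61 & S62, S63 & S64 — 4 in total.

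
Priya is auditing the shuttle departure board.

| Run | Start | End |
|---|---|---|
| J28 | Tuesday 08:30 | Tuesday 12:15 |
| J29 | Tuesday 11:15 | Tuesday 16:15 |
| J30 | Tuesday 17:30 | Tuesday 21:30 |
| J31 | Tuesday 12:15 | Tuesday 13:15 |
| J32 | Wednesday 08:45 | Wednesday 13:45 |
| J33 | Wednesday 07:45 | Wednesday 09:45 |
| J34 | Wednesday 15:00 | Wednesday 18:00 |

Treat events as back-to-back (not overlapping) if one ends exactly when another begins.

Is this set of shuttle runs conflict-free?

No

Two intervals overlap when each starts before the other ends.
Sorted by start: J28, J29, J31, J30, J33, J32, J34.
J29 starts before J28 ends → J28 and J29 overlap.
That's a conflict, so the schedule is not conflict-free.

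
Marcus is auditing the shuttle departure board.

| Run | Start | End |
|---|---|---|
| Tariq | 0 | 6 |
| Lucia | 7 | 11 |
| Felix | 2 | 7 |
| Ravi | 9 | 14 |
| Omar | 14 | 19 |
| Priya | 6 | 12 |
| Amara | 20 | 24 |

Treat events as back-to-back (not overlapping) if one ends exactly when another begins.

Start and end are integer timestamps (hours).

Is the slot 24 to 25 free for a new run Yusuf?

Yes — the slot is free

Tariq: ends 6 at or before Yusuf starts 24 → clear.
Felix: ends 7 at or before Yusuf starts 24 → clear.
Priya: ends 12 at or before Yusuf starts 24 → clear.
Lucia: ends 11 at or before Yusuf starts 24 → clear.
Ravi: ends 14 at or before Yusuf starts 24 → clear.
Omar: ends 19 at or before Yusuf starts 24 → clear.
Amara: ends 24 at or before Yusuf starts 24 → clear.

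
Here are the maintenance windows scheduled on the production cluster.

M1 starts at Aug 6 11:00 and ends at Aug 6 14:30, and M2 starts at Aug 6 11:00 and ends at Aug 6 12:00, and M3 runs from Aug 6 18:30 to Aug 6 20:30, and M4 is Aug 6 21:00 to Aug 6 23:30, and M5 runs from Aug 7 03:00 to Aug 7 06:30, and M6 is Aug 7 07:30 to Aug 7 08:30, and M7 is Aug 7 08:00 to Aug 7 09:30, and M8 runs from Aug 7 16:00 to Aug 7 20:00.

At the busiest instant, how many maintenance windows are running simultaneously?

2

Sweep the timeline, counting +1 at each start and −1 at each end (ends before starts at a tie):
Aug 6 11:00 start M1 → 1
Aug 6 11:00 start M2 → 2
Aug 6 12:00 end M2 → 1
Aug 6 14:30 end M1 → 0
Aug 6 18:30 start M3 → 1
Aug 6 20:30 end M3 → 0
Aug 6 21:00 start M4 → 1
Aug 6 23:30 end M4 → 0
Aug 7 03:00 start M5 → 1
Aug 7 06:30 end M5 → 0
Aug 7 07:30 start M6 → 1
Aug 7 08:00 start M7 → 2
Aug 7 08:30 end M6 → 1
Aug 7 09:30 end M7 → 0
Aug 7 16:00 start M8 → 1
Aug 7 20:00 end M8 → 0
Peak is 2, at Aug 6 11:00 (M1, M2).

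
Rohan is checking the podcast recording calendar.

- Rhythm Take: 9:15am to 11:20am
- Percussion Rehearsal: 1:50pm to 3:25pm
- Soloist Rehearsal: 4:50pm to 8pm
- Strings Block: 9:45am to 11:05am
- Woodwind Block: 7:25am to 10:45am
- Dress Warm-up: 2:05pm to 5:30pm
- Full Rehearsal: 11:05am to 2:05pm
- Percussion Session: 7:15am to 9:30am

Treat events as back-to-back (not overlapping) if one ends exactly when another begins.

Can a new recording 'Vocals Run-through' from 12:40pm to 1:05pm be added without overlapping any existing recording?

No — it overlaps Full Rehearsal

Percussion Session: ends 9:30am at or before Vocals Run-through starts 12:40pm → clear.
Woodwind Block: ends 10:45am at or before Vocals Run-through starts 12:40pm → clear.
Rhythm Take: ends 11:20am at or before Vocals Run-through starts 12:40pm → clear.
Strings Block: ends 11:05am at or before Vocals Run-through starts 12:40pm → clear.
Full Rehearsal: starts 11:05am before Vocals Run-through ends 1:05pm, and ends 2:05pm after Vocals Run-through starts 12:40pm → overlap.
Percussion Rehearsal: starts 1:50pm at or after Vocals Run-through ends 1:05pm → clear.
Dress Warm-up: starts 2:05pm at or after Vocals Run-through ends 1:05pm → clear.
Soloist Rehearsal: starts 4:50pm at or after Vocals Run-through ends 1:05pm → clear.
Vocals Run-through overlaps Full Rehearsal.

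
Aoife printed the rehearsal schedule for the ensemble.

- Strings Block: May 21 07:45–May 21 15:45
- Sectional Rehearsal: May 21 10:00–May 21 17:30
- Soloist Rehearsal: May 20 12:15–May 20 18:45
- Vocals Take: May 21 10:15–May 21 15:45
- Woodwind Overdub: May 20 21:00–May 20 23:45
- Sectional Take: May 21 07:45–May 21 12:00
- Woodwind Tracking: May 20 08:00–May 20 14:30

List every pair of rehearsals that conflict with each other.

Sectional Rehearsal & Sectional Take, Sectional Rehearsal & Strings Block, Sectional Rehearsal & Vocals Take, Sectional Take & Strings Block, Sectional Take & Vocals Take, Soloist Rehearsal & Woodwind Tracking, Strings Block & Vocals Take

Sorted by start: Woodwind Tracking, Soloist Rehearsal, Woodwind Overdub, Strings Block, Sectional Take, Sectional Rehearsal, Vocals Take.
Soloist Rehearsal starts before Woodwind Tracking ends → Woodwind Tracking and Soloist Rehearsal overlap.
Woodwind Overdub starts after Woodwind Tracking ends — done with Woodwind Tracking.
Woodwind Overdub starts after Soloist Rehearsal ends — done with Soloist Rehearsal.
Strings Block starts after Woodwind Overdub ends — done with Woodwind Overdub.
Sectional Take starts before Strings Block ends → Strings Block and Sectional Take overlap.
Sectional Rehearsal starts before Strings Block ends → Strings Block and Sectional Rehearsal overlap.
Vocals Take starts before Strings Block ends → Strings Block and Vocals Take overlap.
Sectional Rehearsal starts before Sectional Take ends → Sectional Take and Sectional Rehearsal overlap.
Vocals Take starts before Sectional Take ends → Sectional Take and Vocals Take overlap.
Vocals Take starts before Sectional Rehearsal ends → Sectional Rehearsal and Vocals Take overlap.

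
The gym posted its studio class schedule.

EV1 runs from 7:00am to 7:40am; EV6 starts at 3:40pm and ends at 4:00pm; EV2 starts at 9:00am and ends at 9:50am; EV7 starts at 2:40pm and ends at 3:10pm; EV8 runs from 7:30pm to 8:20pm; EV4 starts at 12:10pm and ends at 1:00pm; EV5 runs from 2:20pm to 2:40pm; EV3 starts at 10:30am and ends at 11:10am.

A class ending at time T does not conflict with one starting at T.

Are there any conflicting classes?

No

Sorted by start: EV1, EV2, EV3, EV4, EV5, EV7, EV6, EV8.
EV2 starts after EV1 ends, so nothing later overlaps EV1 either.
EV3 starts after EV2 ends, so nothing later overlaps EV2 either.
EV4 starts after EV3 ends, so nothing later overlaps EV3 either.
EV5 starts after EV4 ends, so nothing later overlaps EV4 either.
EV7 starts exactly when EV5 ends (back-to-back, no overlap), so nothing later overlaps EV5 either.
EV6 starts after EV7 ends, so nothing later overlaps EV7 either.
EV8 starts after EV6 ends.
Every pair is clear; the schedule has no overlaps.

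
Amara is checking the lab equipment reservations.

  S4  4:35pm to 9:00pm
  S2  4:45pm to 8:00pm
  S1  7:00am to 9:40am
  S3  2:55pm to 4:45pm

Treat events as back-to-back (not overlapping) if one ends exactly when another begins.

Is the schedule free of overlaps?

Sorted by start: S1, S3, S4, S2.
S3 starts after S1 ends — done with S1.
S4 starts before S3 ends → S3 and S4 overlap.
That's a conflict, so the schedule is not conflict-free.

No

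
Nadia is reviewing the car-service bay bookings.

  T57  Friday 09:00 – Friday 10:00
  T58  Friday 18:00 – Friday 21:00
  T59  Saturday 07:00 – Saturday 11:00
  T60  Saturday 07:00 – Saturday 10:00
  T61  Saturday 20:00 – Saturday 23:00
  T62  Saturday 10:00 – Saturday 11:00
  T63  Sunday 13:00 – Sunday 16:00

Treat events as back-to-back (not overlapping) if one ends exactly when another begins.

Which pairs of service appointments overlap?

Sorted by start: T57, T58, T59, T60, T62, T61, T63.
T58 starts after T57 ends, so nothing later overlaps T57 either.
T59 starts after T58 ends, so nothing later overlaps T58 either.
T60 starts before T59 ends → T59 and T60 overlap.
T62 starts before T59 ends → T59 and T62 overlap.
T61 starts after T59 ends, so nothing later overlaps T59 either.
T62 starts exactly when T60 ends (back-to-back, no overlap), so nothing later overlaps T60 either.
T61 starts after T62 ends, so nothing later overlaps T62 either.
T63 starts after T61 ends.

T59 & T60, T59 & T62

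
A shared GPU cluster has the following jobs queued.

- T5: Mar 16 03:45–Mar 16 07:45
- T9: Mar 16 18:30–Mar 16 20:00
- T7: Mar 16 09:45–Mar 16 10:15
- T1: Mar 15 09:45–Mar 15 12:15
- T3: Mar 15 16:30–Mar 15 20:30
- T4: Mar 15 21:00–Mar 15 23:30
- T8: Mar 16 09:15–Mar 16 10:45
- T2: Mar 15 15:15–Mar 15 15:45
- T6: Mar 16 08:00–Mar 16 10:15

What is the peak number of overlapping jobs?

Sweep the timeline, counting +1 at each start and −1 at each end (ends before starts at a tie):
Mar 15 09:45 start T1 → 1
Mar 15 12:15 end T1 → 0
Mar 15 15:15 start T2 → 1
Mar 15 15:45 end T2 → 0
Mar 15 16:30 start T3 → 1
Mar 15 20:30 end T3 → 0
Mar 15 21:00 start T4 → 1
Mar 15 23:30 end T4 → 0
Mar 16 03:45 start T5 → 1
Mar 16 07:45 end T5 → 0
Mar 16 08:00 start T6 → 1
Mar 16 09:15 start T8 → 2
Mar 16 09:45 start T7 → 3
Mar 16 10:15 end T6 → 2
Mar 16 10:15 end T7 → 1
Mar 16 10:45 end T8 → 0
Mar 16 18:30 start T9 → 1
Mar 16 20:00 end T9 → 0
Peak is 3, at Mar 16 09:45 (T6, T7, T8).

3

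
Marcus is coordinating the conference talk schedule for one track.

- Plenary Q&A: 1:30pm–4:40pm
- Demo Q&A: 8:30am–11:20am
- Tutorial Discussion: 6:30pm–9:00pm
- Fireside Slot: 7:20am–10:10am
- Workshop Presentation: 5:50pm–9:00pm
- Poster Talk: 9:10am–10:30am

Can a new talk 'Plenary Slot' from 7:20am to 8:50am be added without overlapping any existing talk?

No — it overlaps Demo Q&A, Fireside Slot

Fireside Slot: starts 7:20am before Plenary Slot ends 8:50am, and ends 10:10am after Plenary Slot starts 7:20am → overlap.
Demo Q&A: starts 8:30am before Plenary Slot ends 8:50am, and ends 11:20am after Plenary Slot starts 7:20am → overlap.
Poster Talk: starts 9:10am at or after Plenary Slot ends 8:50am → clear.
Plenary Q&A: starts 1:30pm at or after Plenary Slot ends 8:50am → clear.
Workshop Presentation: starts 5:50pm at or after Plenary Slot ends 8:50am → clear.
Tutorial Discussion: starts 6:30pm at or after Plenary Slot ends 8:50am → clear.
Plenary Slot overlaps Fireside Slot, Demo Q&A.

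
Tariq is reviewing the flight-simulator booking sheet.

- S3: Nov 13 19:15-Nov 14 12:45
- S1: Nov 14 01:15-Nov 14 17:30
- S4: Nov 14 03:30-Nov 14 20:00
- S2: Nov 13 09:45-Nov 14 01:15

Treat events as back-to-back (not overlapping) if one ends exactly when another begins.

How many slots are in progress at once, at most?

Sweep the timeline, counting +1 at each start and −1 at each end (ends before starts at a tie):
Nov 13 09:45 start S2 → 1
Nov 13 19:15 start S3 → 2
Nov 14 01:15 end S2 → 1
Nov 14 01:15 start S1 → 2
Nov 14 03:30 start S4 → 3
Nov 14 12:45 end S3 → 2
Nov 14 17:30 end S1 → 1
Nov 14 20:00 end S4 → 0
Peak is 3, at Nov 14 03:30 (S1, S3, S4).

3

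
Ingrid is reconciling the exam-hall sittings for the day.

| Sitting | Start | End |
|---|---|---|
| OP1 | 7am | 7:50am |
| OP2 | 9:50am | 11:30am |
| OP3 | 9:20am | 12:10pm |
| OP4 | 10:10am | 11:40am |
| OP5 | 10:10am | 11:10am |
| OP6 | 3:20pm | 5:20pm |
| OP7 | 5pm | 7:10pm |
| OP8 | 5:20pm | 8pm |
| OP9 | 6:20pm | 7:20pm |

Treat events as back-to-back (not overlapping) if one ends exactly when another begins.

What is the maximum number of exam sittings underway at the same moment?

4

Sweep the timeline, counting +1 at each start and −1 at each end (ends before starts at a tie):
7am start OP1 → 1
7:50am end OP1 → 0
9:20am start OP3 → 1
9:50am start OP2 → 2
10:10am start OP4 → 3
10:10am start OP5 → 4
11:10am end OP5 → 3
11:30am end OP2 → 2
11:40am end OP4 → 1
12:10pm end OP3 → 0
3:20pm start OP6 → 1
5pm start OP7 → 2
5:20pm end OP6 → 1
5:20pm start OP8 → 2
6:20pm start OP9 → 3
7:10pm end OP7 → 2
7:20pm end OP9 → 1
8pm end OP8 → 0
Peak is 4, at 10:10am (OP2, OP3, OP4, OP5).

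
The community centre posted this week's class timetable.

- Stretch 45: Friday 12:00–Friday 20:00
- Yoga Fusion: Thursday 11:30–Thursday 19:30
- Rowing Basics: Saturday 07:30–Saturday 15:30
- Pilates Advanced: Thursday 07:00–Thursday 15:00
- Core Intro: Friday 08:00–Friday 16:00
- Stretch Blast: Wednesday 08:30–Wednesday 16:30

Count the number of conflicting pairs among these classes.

Check each pair: they overlap iff neither finishes before the other starts.
Sorted by start: Stretch Blast, Pilates Advanced, Yoga Fusion, Core Intro, Stretch 45, Rowing Basics.
Pilates Advanced starts after Stretch Blast ends — done with Stretch Blast.
Yoga Fusion starts before Pilates Advanced ends → Pilates Advanced and Yoga Fusion overlap.
Core Intro starts after Pilates Advanced ends — done with Pilates Advanced.
Core Intro starts after Yoga Fusion ends — done with Yoga Fusion.
Stretch 45 starts before Core Intro ends → Core Intro and Stretch 45 overlap.
Rowing Basics starts after Core Intro ends.
Rowing Basics starts after Stretch 45 ends.
Overlapping pairs: Core Intro & Stretch 45, Pilates Advanced & Yoga Fusion — 2 in total.

2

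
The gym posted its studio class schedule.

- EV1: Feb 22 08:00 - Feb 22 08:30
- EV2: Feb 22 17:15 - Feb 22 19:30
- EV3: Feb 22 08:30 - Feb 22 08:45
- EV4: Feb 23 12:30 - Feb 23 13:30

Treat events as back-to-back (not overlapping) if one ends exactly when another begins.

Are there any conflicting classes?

No

Sorted by start: EV1, EV3, EV2, EV4.
EV3 starts exactly when EV1 ends (back-to-back, no overlap), so nothing later overlaps EV1 either.
EV2 starts after EV3 ends, so nothing later overlaps EV3 either.
EV4 starts after EV2 ends.
Every pair is clear; the schedule has no overlaps.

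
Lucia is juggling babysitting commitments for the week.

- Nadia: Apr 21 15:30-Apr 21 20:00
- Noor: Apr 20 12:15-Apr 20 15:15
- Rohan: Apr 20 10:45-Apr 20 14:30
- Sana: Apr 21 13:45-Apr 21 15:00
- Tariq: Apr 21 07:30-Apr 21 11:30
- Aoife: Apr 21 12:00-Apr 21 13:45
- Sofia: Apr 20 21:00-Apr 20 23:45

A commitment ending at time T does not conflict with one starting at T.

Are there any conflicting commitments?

Yes

Sorted by start: Rohan, Noor, Sofia, Tariq, Aoife, Sana, Nadia.
Noor starts before Rohan ends → Rohan and Noor overlap.
That's a conflict, so the schedule is not conflict-free.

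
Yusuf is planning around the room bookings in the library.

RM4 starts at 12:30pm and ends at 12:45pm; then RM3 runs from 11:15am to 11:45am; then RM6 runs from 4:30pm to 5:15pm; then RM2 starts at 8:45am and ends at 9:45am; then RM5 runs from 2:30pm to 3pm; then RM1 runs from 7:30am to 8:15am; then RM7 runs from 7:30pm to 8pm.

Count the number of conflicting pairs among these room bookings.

Two intervals overlap when each starts before the other ends.
Sorted by start: RM1, RM2, RM3, RM4, RM5, RM6, RM7.
RM2 starts after RM1 ends, so RM1 has no further overlaps.
RM3 starts after RM2 ends, so RM2 has no further overlaps.
RM4 starts after RM3 ends, so RM3 has no further overlaps.
RM5 starts after RM4 ends, so RM4 has no further overlaps.
RM6 starts after RM5 ends, so RM5 has no further overlaps.
RM7 starts after RM6 ends.
No pair overlaps.

0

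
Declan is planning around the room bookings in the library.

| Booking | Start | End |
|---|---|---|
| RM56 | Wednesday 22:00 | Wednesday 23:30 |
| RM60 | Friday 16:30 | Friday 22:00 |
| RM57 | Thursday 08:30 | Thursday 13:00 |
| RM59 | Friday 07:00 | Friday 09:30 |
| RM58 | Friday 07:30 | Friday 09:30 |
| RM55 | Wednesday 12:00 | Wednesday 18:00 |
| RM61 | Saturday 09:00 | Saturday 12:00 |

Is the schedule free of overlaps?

No

Sorted by start: RM55, RM56, RM57, RM59, RM58, RM60, RM61.
RM56 starts after RM55 ends — done with RM55.
RM57 starts after RM56 ends — done with RM56.
RM59 starts after RM57 ends — done with RM57.
RM58 starts before RM59 ends → RM59 and RM58 overlap.
That's a conflict, so the schedule is not conflict-free.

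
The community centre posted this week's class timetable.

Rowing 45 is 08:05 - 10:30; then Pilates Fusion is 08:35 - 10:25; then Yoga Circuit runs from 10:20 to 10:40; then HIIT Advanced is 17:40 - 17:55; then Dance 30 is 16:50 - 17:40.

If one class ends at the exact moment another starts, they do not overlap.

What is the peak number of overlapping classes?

3

Sweep the timeline, counting +1 at each start and −1 at each end (ends before starts at a tie):
08:05 start Rowing 45 → 1
08:35 start Pilates Fusion → 2
10:20 start Yoga Circuit → 3
10:25 end Pilates Fusion → 2
10:30 end Rowing 45 → 1
10:40 end Yoga Circuit → 0
16:50 start Dance 30 → 1
17:40 end Dance 30 → 0
17:40 start HIIT Advanced → 1
17:55 end HIIT Advanced → 0
Peak is 3, at 10:20 (Pilates Fusion, Rowing 45, Yoga Circuit).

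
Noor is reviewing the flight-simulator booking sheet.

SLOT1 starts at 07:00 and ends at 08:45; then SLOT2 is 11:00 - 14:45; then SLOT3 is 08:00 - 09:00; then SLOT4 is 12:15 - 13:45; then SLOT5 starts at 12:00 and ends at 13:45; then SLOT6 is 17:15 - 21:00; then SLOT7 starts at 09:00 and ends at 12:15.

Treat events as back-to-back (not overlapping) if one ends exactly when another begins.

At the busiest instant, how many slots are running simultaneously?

Walk through starts and ends in time order (an end at T is processed before a start at T):
07:00 start SLOT1 → 1
08:00 start SLOT3 → 2
08:45 end SLOT1 → 1
09:00 end SLOT3 → 0
09:00 start SLOT7 → 1
11:00 start SLOT2 → 2
12:00 start SLOT5 → 3
12:15 end SLOT7 → 2
12:15 start SLOT4 → 3
13:45 end SLOT4 → 2
13:45 end SLOT5 → 1
14:45 end SLOT2 → 0
17:15 start SLOT6 → 1
21:00 end SLOT6 → 0
Peak is 3, at 12:00 (SLOT2, SLOT5, SLOT7).

3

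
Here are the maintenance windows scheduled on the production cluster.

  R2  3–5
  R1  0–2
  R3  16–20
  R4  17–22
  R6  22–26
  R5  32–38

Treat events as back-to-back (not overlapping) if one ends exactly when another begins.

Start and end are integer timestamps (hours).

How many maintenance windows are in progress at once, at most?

2

Sweep the timeline, counting +1 at each start and −1 at each end (ends before starts at a tie):
0 start R1 → 1
2 end R1 → 0
3 start R2 → 1
5 end R2 → 0
16 start R3 → 1
17 start R4 → 2
20 end R3 → 1
22 end R4 → 0
22 start R6 → 1
26 end R6 → 0
32 start R5 → 1
38 end R5 → 0
Peak is 2, at 17 (R3, R4).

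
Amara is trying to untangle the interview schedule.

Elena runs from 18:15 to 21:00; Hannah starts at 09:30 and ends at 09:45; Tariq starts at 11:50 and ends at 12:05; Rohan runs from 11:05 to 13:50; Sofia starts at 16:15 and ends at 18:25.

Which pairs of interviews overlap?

Sorted by start: Hannah, Rohan, Tariq, Sofia, Elena.
Rohan starts after Hannah ends; Hannah is clear from here.
Tariq starts before Rohan ends → Rohan and Tariq overlap.
Sofia starts after Rohan ends; Rohan is clear from here.
Sofia starts after Tariq ends; Tariq is clear from here.
Elena starts before Sofia ends → Sofia and Elena overlap.

Elena & Sofia, Rohan & Tariq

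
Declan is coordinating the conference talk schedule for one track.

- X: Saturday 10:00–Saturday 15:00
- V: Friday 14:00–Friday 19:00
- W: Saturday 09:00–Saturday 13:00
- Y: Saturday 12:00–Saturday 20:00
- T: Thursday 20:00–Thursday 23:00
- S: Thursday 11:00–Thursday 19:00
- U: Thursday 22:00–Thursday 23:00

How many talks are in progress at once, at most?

Sort all start/end points and keep a running count:
Thursday 11:00 start S → 1
Thursday 19:00 end S → 0
Thursday 20:00 start T → 1
Thursday 22:00 start U → 2
Thursday 23:00 end T → 1
Thursday 23:00 end U → 0
Friday 14:00 start V → 1
Friday 19:00 end V → 0
Saturday 09:00 start W → 1
Saturday 10:00 start X → 2
Saturday 12:00 start Y → 3
Saturday 13:00 end W → 2
Saturday 15:00 end X → 1
Saturday 20:00 end Y → 0
Peak is 3, at Saturday 12:00 (W, X, Y).

3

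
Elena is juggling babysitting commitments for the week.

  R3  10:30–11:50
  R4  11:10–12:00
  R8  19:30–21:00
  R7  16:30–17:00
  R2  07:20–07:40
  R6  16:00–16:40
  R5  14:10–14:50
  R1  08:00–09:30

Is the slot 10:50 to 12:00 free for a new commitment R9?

R2: ends 07:40 at or before R9 starts 10:50 → clear.
R1: ends 09:30 at or before R9 starts 10:50 → clear.
R3: starts 10:30 before R9 ends 12:00, and ends 11:50 after R9 starts 10:50 → overlap.
R4: starts 11:10 before R9 ends 12:00, and ends 12:00 after R9 starts 10:50 → overlap.
R5: starts 14:10 at or after R9 ends 12:00 → clear.
R6: starts 16:00 at or after R9 ends 12:00 → clear.
R7: starts 16:30 at or after R9 ends 12:00 → clear.
R8: starts 19:30 at or after R9 ends 12:00 → clear.
R9 overlaps R3, R4.

No — it overlaps R3, R4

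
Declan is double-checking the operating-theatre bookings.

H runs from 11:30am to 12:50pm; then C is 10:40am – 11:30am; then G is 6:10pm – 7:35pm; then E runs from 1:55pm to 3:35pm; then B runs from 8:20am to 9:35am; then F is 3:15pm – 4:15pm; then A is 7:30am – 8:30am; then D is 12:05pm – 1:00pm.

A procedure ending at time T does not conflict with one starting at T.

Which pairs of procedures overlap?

A & B, D & H, E & F

Sorted by start: A, B, C, H, D, E, F, G.
B starts before A ends → A and B overlap.
C starts after A ends; A is clear from here.
C starts after B ends; B is clear from here.
H starts exactly when C ends (back-to-back, no overlap); C is clear from here.
D starts before H ends → H and D overlap.
E starts after H ends; H is clear from here.
E starts after D ends; D is clear from here.
F starts before E ends → E and F overlap.
G starts after E ends.
G starts after F ends.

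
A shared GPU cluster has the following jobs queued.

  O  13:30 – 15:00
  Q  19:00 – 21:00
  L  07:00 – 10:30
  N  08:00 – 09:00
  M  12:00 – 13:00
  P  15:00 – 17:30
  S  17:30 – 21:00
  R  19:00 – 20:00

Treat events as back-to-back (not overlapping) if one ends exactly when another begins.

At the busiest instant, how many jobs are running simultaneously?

3

Sweep the timeline, counting +1 at each start and −1 at each end (ends before starts at a tie):
07:00 start L → 1
08:00 start N → 2
09:00 end N → 1
10:30 end L → 0
12:00 start M → 1
13:00 end M → 0
13:30 start O → 1
15:00 end O → 0
15:00 start P → 1
17:30 end P → 0
17:30 start S → 1
19:00 start Q → 2
19:00 start R → 3
20:00 end R → 2
21:00 end Q → 1
21:00 end S → 0
Peak is 3, at 19:00 (Q, R, S).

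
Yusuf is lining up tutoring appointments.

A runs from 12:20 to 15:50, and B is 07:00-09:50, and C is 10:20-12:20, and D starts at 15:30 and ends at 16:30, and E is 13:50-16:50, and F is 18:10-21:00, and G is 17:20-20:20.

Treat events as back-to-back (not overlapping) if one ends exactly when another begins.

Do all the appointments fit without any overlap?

Sorted by start: B, C, A, E, D, G, F.
C starts after B ends, so B has no further overlaps.
A starts exactly when C ends (back-to-back, no overlap), so C has no further overlaps.
E starts before A ends → A and E overlap.
That's a conflict, so the schedule is not conflict-free.

No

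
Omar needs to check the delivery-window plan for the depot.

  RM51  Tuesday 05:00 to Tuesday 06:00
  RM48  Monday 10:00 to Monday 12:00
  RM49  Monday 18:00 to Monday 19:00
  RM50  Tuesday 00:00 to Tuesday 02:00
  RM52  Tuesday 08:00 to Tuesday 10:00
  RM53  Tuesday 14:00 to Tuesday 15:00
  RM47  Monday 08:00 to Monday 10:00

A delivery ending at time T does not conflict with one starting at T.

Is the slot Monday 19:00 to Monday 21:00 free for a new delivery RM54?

RM47: ends Monday 10:00 at or before RM54 starts Monday 19:00 → clear.
RM48: ends Monday 12:00 at or before RM54 starts Monday 19:00 → clear.
RM49: ends Monday 19:00 at or before RM54 starts Monday 19:00 → clear.
RM50: starts Tuesday 00:00 at or after RM54 ends Monday 21:00 → clear.
RM51: starts Tuesday 05:00 at or after RM54 ends Monday 21:00 → clear.
RM52: starts Tuesday 08:00 at or after RM54 ends Monday 21:00 → clear.
RM53: starts Tuesday 14:00 at or after RM54 ends Monday 21:00 → clear.

Yes — the slot is free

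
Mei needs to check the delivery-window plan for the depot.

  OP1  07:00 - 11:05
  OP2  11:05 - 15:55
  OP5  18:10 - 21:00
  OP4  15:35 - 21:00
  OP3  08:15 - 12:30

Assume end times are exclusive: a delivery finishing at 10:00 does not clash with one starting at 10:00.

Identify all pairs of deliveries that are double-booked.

Sorted by start: OP1, OP3, OP2, OP4, OP5.
OP3 starts before OP1 ends → OP1 and OP3 overlap.
OP2 starts exactly when OP1 ends (back-to-back, no overlap), so nothing later overlaps OP1 either.
OP2 starts before OP3 ends → OP3 and OP2 overlap.
OP4 starts after OP3 ends, so nothing later overlaps OP3 either.
OP4 starts before OP2 ends → OP2 and OP4 overlap.
OP5 starts after OP2 ends.
OP5 starts before OP4 ends → OP4 and OP5 overlap.

OP1 & OP3, OP2 & OP3, OP2 & OP4, OP4 & OP5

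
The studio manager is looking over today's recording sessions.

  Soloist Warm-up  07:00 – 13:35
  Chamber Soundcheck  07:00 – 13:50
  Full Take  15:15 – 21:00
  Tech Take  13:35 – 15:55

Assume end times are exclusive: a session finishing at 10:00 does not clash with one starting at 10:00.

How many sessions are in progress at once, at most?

Sort all start/end points and keep a running count:
07:00 start Chamber Soundcheck → 1
07:00 start Soloist Warm-up → 2
13:35 end Soloist Warm-up → 1
13:35 start Tech Take → 2
13:50 end Chamber Soundcheck → 1
15:15 start Full Take → 2
15:55 end Tech Take → 1
21:00 end Full Take → 0
Peak is 2, at 07:00 (Chamber Soundcheck, Soloist Warm-up).

2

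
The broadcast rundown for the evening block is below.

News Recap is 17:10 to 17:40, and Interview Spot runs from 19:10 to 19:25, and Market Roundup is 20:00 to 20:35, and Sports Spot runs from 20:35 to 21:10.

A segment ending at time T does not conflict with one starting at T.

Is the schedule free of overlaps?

Sorted by start: News Recap, Interview Spot, Market Roundup, Sports Spot.
Interview Spot starts after News Recap ends — done with News Recap.
Market Roundup starts after Interview Spot ends — done with Interview Spot.
Sports Spot starts exactly when Market Roundup ends (back-to-back, no overlap).
Every pair is clear; the schedule has no overlaps.

Yes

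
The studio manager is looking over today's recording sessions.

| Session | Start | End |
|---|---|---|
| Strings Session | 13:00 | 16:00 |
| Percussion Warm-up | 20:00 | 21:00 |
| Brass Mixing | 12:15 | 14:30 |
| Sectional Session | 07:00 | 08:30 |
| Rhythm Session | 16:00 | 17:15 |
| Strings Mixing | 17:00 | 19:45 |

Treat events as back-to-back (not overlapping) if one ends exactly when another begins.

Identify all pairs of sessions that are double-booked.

Brass Mixing & Strings Session, Rhythm Session & Strings Mixing

Sorted by start: Sectional Session, Brass Mixing, Strings Session, Rhythm Session, Strings Mixing, Percussion Warm-up.
Brass Mixing starts after Sectional Session ends, so nothing later overlaps Sectional Session either.
Strings Session starts before Brass Mixing ends → Brass Mixing and Strings Session overlap.
Rhythm Session starts after Brass Mixing ends, so nothing later overlaps Brass Mixing either.
Rhythm Session starts exactly when Strings Session ends (back-to-back, no overlap), so nothing later overlaps Strings Session either.
Strings Mixing starts before Rhythm Session ends → Rhythm Session and Strings Mixing overlap.
Percussion Warm-up starts after Rhythm Session ends.
Percussion Warm-up starts after Strings Mixing ends.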